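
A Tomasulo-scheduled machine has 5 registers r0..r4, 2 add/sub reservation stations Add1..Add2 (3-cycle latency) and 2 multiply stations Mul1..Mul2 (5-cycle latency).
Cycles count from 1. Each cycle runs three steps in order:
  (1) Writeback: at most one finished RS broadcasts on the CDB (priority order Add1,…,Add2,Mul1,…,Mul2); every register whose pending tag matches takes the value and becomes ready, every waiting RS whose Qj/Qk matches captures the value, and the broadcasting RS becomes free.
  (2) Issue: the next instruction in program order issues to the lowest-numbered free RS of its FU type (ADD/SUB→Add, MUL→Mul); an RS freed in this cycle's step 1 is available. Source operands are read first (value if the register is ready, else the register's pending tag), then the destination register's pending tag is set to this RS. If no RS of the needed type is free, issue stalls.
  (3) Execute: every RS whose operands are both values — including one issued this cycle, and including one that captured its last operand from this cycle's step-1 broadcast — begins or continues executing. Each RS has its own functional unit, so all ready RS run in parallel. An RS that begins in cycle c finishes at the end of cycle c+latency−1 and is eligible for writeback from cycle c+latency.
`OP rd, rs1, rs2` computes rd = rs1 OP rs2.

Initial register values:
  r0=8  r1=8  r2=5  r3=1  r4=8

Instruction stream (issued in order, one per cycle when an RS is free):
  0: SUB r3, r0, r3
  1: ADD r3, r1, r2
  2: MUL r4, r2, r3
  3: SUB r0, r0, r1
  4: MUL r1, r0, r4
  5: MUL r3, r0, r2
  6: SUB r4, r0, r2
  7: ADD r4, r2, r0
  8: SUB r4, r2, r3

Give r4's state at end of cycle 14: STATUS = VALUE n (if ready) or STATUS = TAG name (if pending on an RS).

cycle 1: issue SUB r3<-Add1 // r0:8,r1:8,r2:5,r3:Add1,r4:8
cycle 2: issue ADD r3<-Add2 // r0:8,r1:8,r2:5,r3:Add2,r4:8
cycle 3: issue MUL r4<-Mul1 // r0:8,r1:8,r2:5,r3:Add2,r4:Mul1
cycle 4: CDB Add1=7; issue SUB r0<-Add1 // r0:Add1,r1:8,r2:5,r3:Add2,r4:Mul1
cycle 5: CDB Add2=13; issue MUL r1<-Mul2 // r0:Add1,r1:Mul2,r2:5,r3:13,r4:Mul1
cycle 6: stall // r0:Add1,r1:Mul2,r2:5,r3:13,r4:Mul1
cycle 7: CDB Add1=0; stall // r0:0,r1:Mul2,r2:5,r3:13,r4:Mul1
cycle 8: stall // r0:0,r1:Mul2,r2:5,r3:13,r4:Mul1
cycle 9: stall // r0:0,r1:Mul2,r2:5,r3:13,r4:Mul1
cycle 10: CDB Mul1=65; issue MUL r3<-Mul1 // r0:0,r1:Mul2,r2:5,r3:Mul1,r4:65
cycle 11: issue SUB r4<-Add1 // r0:0,r1:Mul2,r2:5,r3:Mul1,r4:Add1
cycle 12: issue ADD r4<-Add2 // r0:0,r1:Mul2,r2:5,r3:Mul1,r4:Add2
cycle 13: stall // r0:0,r1:Mul2,r2:5,r3:Mul1,r4:Add2
cycle 14: CDB Add1=-5; issue SUB r4<-Add1 // r0:0,r1:Mul2,r2:5,r3:Mul1,r4:Add1

STATUS = TAG Add1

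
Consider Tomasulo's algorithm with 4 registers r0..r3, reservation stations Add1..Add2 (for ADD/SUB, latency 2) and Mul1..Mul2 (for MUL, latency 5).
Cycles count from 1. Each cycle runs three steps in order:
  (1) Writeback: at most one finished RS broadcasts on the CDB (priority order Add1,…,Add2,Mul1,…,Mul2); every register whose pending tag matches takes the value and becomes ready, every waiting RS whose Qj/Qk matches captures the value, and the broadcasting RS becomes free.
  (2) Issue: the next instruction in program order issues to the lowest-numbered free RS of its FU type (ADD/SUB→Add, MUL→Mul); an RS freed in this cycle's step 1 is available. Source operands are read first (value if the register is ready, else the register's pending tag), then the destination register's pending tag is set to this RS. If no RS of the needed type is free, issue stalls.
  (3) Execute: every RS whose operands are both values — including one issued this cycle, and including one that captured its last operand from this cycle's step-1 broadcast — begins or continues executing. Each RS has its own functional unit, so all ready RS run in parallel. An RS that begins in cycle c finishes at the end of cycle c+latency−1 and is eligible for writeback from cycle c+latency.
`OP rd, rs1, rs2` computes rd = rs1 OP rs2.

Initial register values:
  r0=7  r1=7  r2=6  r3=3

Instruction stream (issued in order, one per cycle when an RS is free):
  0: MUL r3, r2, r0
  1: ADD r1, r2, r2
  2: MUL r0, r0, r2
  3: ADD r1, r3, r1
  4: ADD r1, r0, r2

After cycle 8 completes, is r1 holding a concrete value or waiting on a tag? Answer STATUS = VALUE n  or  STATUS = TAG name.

  c1: issue MUL r3<-Mul1  regs: r0:7,r1:7,r2:6,r3:Mul1
  c2: issue ADD r1<-Add1  regs: r0:7,r1:Add1,r2:6,r3:Mul1
  c3: issue MUL r0<-Mul2  regs: r0:Mul2,r1:Add1,r2:6,r3:Mul1
  c4: CDB Add1=12; issue ADD r1<-Add1  regs: r0:Mul2,r1:Add1,r2:6,r3:Mul1
  c5: issue ADD r1<-Add2  regs: r0:Mul2,r1:Add2,r2:6,r3:Mul1
  c6: CDB Mul1=42  regs: r0:Mul2,r1:Add2,r2:6,r3:42
  c7: -  regs: r0:Mul2,r1:Add2,r2:6,r3:42
  c8: CDB Add1=54  regs: r0:Mul2,r1:Add2,r2:6,r3:42

STATUS = TAG Add2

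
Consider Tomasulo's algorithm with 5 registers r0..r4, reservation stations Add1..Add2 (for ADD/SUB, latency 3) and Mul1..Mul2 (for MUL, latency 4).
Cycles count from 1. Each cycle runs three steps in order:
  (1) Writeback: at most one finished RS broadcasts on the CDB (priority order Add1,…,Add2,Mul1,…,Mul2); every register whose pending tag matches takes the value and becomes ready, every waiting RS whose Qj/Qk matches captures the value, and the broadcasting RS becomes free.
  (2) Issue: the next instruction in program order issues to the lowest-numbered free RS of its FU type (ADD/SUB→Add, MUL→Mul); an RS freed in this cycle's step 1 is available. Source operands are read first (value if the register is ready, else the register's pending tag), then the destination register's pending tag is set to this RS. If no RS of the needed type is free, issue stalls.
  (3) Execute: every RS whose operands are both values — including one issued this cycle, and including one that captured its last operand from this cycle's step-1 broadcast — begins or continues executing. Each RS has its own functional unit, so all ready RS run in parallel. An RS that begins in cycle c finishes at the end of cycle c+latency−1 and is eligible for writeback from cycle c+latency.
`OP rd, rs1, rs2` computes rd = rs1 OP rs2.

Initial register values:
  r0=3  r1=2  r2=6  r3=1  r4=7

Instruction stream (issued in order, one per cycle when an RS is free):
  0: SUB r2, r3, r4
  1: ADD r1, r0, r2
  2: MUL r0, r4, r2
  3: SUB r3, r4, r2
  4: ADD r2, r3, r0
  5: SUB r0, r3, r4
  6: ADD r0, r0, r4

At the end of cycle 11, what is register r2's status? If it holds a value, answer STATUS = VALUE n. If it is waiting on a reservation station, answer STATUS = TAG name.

c1: issue SUB r2<-Add1 | r0:3,r1:2,r2:Add1,r3:1,r4:7
c2: issue ADD r1<-Add2 | r0:3,r1:Add2,r2:Add1,r3:1,r4:7
c3: issue MUL r0<-Mul1 | r0:Mul1,r1:Add2,r2:Add1,r3:1,r4:7
c4: CDB Add1=-6; issue SUB r3<-Add1 | r0:Mul1,r1:Add2,r2:-6,r3:Add1,r4:7
c5: stall | r0:Mul1,r1:Add2,r2:-6,r3:Add1,r4:7
c6: stall | r0:Mul1,r1:Add2,r2:-6,r3:Add1,r4:7
c7: CDB Add1=13; issue ADD r2<-Add1 | r0:Mul1,r1:Add2,r2:Add1,r3:13,r4:7
c8: CDB Add2=-3; issue SUB r0<-Add2 | r0:Add2,r1:-3,r2:Add1,r3:13,r4:7
c9: CDB Mul1=-42; stall | r0:Add2,r1:-3,r2:Add1,r3:13,r4:7
c10: stall | r0:Add2,r1:-3,r2:Add1,r3:13,r4:7
c11: CDB Add2=6; issue ADD r0<-Add2 | r0:Add2,r1:-3,r2:Add1,r3:13,r4:7

STATUS = TAG Add1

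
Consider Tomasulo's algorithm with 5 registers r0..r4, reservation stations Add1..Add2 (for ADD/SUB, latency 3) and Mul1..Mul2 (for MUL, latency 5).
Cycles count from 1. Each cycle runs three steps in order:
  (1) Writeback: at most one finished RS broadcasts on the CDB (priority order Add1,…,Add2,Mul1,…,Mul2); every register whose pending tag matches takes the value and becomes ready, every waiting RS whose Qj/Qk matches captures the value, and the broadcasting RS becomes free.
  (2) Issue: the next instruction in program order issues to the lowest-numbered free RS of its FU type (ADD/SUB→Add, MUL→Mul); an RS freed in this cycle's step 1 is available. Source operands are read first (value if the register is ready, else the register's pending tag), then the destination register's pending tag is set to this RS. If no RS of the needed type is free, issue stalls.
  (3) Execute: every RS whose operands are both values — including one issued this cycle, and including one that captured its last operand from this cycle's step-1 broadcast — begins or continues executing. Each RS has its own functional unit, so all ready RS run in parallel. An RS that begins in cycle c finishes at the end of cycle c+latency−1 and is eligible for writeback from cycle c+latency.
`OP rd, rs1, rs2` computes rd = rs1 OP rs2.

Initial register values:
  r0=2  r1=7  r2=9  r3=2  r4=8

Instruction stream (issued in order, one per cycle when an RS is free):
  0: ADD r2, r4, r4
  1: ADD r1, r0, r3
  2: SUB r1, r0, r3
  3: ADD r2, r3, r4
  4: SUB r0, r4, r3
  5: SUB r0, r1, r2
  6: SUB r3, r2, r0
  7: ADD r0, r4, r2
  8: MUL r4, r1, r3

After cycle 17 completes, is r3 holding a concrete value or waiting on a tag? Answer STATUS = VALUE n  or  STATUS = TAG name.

STATUS = VALUE 20

c1: issue ADD r2<-Add1 | r0:2,r1:7,r2:Add1,r3:2,r4:8
c2: issue ADD r1<-Add2 | r0:2,r1:Add2,r2:Add1,r3:2,r4:8
c3: stall | r0:2,r1:Add2,r2:Add1,r3:2,r4:8
c4: CDB Add1=16; issue SUB r1<-Add1 | r0:2,r1:Add1,r2:16,r3:2,r4:8
c5: CDB Add2=4; issue ADD r2<-Add2 | r0:2,r1:Add1,r2:Add2,r3:2,r4:8
c6: stall | r0:2,r1:Add1,r2:Add2,r3:2,r4:8
c7: CDB Add1=0; issue SUB r0<-Add1 | r0:Add1,r1:0,r2:Add2,r3:2,r4:8
c8: CDB Add2=10; issue SUB r0<-Add2 | r0:Add2,r1:0,r2:10,r3:2,r4:8
c9: stall | r0:Add2,r1:0,r2:10,r3:2,r4:8
c10: CDB Add1=6; issue SUB r3<-Add1 | r0:Add2,r1:0,r2:10,r3:Add1,r4:8
c11: CDB Add2=-10; issue ADD r0<-Add2 | r0:Add2,r1:0,r2:10,r3:Add1,r4:8
c12: issue MUL r4<-Mul1 | r0:Add2,r1:0,r2:10,r3:Add1,r4:Mul1
c13: - | r0:Add2,r1:0,r2:10,r3:Add1,r4:Mul1
c14: CDB Add1=20 | r0:Add2,r1:0,r2:10,r3:20,r4:Mul1
c15: CDB Add2=18 | r0:18,r1:0,r2:10,r3:20,r4:Mul1
c16: - | r0:18,r1:0,r2:10,r3:20,r4:Mul1
c17: - | r0:18,r1:0,r2:10,r3:20,r4:Mul1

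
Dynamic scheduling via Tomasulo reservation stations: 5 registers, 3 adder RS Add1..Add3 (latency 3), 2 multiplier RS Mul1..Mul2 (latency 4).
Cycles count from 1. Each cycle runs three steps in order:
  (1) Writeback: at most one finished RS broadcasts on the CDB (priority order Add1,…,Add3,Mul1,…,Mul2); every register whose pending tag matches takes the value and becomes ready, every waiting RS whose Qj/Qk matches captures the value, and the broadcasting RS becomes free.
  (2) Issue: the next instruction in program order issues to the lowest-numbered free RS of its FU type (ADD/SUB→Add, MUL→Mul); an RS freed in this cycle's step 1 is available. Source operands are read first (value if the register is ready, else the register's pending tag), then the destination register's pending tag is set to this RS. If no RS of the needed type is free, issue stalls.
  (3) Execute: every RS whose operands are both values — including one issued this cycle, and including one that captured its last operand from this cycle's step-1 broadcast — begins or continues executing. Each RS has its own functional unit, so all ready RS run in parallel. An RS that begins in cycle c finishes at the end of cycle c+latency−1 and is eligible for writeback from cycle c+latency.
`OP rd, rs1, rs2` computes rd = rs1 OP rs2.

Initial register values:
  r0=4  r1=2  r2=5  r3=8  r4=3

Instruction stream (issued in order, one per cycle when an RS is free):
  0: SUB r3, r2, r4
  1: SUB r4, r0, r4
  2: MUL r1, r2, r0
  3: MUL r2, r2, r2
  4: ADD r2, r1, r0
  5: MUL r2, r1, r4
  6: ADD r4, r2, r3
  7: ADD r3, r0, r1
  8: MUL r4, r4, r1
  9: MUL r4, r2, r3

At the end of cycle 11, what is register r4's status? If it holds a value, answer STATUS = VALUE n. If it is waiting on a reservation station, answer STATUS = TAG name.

STATUS = TAG Mul1

  c1: issue SUB r3<-Add1  regs: r0:4,r1:2,r2:5,r3:Add1,r4:3
  c2: issue SUB r4<-Add2  regs: r0:4,r1:2,r2:5,r3:Add1,r4:Add2
  c3: issue MUL r1<-Mul1  regs: r0:4,r1:Mul1,r2:5,r3:Add1,r4:Add2
  c4: CDB Add1=2; issue MUL r2<-Mul2  regs: r0:4,r1:Mul1,r2:Mul2,r3:2,r4:Add2
  c5: CDB Add2=1; issue ADD r2<-Add1  regs: r0:4,r1:Mul1,r2:Add1,r3:2,r4:1
  c6: stall  regs: r0:4,r1:Mul1,r2:Add1,r3:2,r4:1
  c7: CDB Mul1=20; issue MUL r2<-Mul1  regs: r0:4,r1:20,r2:Mul1,r3:2,r4:1
  c8: CDB Mul2=25; issue ADD r4<-Add2  regs: r0:4,r1:20,r2:Mul1,r3:2,r4:Add2
  c9: issue ADD r3<-Add3  regs: r0:4,r1:20,r2:Mul1,r3:Add3,r4:Add2
  c10: CDB Add1=24; issue MUL r4<-Mul2  regs: r0:4,r1:20,r2:Mul1,r3:Add3,r4:Mul2
  c11: CDB Mul1=20; issue MUL r4<-Mul1  regs: r0:4,r1:20,r2:20,r3:Add3,r4:Mul1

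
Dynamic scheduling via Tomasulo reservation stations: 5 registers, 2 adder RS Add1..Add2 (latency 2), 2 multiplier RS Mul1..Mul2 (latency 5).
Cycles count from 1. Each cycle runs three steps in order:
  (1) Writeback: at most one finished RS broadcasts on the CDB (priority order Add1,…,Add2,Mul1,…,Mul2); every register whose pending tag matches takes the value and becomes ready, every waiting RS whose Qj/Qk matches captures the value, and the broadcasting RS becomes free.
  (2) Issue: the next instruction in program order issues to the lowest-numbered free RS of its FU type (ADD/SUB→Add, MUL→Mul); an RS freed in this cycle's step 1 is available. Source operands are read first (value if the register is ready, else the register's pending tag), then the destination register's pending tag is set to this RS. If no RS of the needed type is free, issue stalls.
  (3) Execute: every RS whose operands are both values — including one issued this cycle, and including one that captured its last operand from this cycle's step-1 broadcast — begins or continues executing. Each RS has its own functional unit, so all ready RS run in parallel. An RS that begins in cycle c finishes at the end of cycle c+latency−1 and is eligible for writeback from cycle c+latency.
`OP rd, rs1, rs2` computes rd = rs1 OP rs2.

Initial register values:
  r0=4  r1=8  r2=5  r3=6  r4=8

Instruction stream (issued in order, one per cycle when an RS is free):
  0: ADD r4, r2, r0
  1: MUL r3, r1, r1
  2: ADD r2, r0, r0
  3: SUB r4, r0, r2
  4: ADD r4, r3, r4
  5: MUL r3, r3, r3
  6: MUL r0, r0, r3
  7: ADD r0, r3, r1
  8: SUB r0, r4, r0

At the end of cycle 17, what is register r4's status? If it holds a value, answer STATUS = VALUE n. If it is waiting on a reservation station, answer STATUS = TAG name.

STATUS = VALUE 60

cycle 1: issue ADD r4<-Add1 // r0:4,r1:8,r2:5,r3:6,r4:Add1
cycle 2: issue MUL r3<-Mul1 // r0:4,r1:8,r2:5,r3:Mul1,r4:Add1
cycle 3: CDB Add1=9; issue ADD r2<-Add1 // r0:4,r1:8,r2:Add1,r3:Mul1,r4:9
cycle 4: issue SUB r4<-Add2 // r0:4,r1:8,r2:Add1,r3:Mul1,r4:Add2
cycle 5: CDB Add1=8; issue ADD r4<-Add1 // r0:4,r1:8,r2:8,r3:Mul1,r4:Add1
cycle 6: issue MUL r3<-Mul2 // r0:4,r1:8,r2:8,r3:Mul2,r4:Add1
cycle 7: CDB Add2=-4; stall // r0:4,r1:8,r2:8,r3:Mul2,r4:Add1
cycle 8: CDB Mul1=64; issue MUL r0<-Mul1 // r0:Mul1,r1:8,r2:8,r3:Mul2,r4:Add1
cycle 9: issue ADD r0<-Add2 // r0:Add2,r1:8,r2:8,r3:Mul2,r4:Add1
cycle 10: CDB Add1=60; issue SUB r0<-Add1 // r0:Add1,r1:8,r2:8,r3:Mul2,r4:60
cycle 11: - // r0:Add1,r1:8,r2:8,r3:Mul2,r4:60
cycle 12: - // r0:Add1,r1:8,r2:8,r3:Mul2,r4:60
cycle 13: CDB Mul2=4096 // r0:Add1,r1:8,r2:8,r3:4096,r4:60
cycle 14: - // r0:Add1,r1:8,r2:8,r3:4096,r4:60
cycle 15: CDB Add2=4104 // r0:Add1,r1:8,r2:8,r3:4096,r4:60
cycle 16: - // r0:Add1,r1:8,r2:8,r3:4096,r4:60
cycle 17: CDB Add1=-4044 // r0:-4044,r1:8,r2:8,r3:4096,r4:60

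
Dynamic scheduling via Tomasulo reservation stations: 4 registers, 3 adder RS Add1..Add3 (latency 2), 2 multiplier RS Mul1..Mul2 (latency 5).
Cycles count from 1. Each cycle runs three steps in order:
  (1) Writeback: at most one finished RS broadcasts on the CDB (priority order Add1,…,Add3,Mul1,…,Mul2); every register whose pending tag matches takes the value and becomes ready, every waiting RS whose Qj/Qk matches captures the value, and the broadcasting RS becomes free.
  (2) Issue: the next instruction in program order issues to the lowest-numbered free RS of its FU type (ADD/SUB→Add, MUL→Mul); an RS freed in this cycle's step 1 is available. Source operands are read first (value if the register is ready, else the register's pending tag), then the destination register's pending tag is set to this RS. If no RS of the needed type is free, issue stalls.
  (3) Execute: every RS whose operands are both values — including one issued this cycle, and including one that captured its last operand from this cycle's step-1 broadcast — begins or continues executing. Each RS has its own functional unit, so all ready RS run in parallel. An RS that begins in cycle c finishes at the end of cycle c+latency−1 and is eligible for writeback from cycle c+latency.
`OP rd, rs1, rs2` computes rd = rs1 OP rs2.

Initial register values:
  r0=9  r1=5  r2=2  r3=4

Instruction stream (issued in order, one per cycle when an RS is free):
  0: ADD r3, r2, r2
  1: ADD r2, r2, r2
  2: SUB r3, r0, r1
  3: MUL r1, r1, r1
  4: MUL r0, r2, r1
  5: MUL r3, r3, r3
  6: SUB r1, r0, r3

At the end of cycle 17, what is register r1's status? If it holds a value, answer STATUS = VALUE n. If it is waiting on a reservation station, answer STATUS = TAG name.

cycle 1: issue ADD r3<-Add1 // r0:9,r1:5,r2:2,r3:Add1
cycle 2: issue ADD r2<-Add2 // r0:9,r1:5,r2:Add2,r3:Add1
cycle 3: CDB Add1=4; issue SUB r3<-Add1 // r0:9,r1:5,r2:Add2,r3:Add1
cycle 4: CDB Add2=4; issue MUL r1<-Mul1 // r0:9,r1:Mul1,r2:4,r3:Add1
cycle 5: CDB Add1=4; issue MUL r0<-Mul2 // r0:Mul2,r1:Mul1,r2:4,r3:4
cycle 6: stall // r0:Mul2,r1:Mul1,r2:4,r3:4
cycle 7: stall // r0:Mul2,r1:Mul1,r2:4,r3:4
cycle 8: stall // r0:Mul2,r1:Mul1,r2:4,r3:4
cycle 9: CDB Mul1=25; issue MUL r3<-Mul1 // r0:Mul2,r1:25,r2:4,r3:Mul1
cycle 10: issue SUB r1<-Add1 // r0:Mul2,r1:Add1,r2:4,r3:Mul1
cycle 11: - // r0:Mul2,r1:Add1,r2:4,r3:Mul1
cycle 12: - // r0:Mul2,r1:Add1,r2:4,r3:Mul1
cycle 13: - // r0:Mul2,r1:Add1,r2:4,r3:Mul1
cycle 14: CDB Mul1=16 // r0:Mul2,r1:Add1,r2:4,r3:16
cycle 15: CDB Mul2=100 // r0:100,r1:Add1,r2:4,r3:16
cycle 16: - // r0:100,r1:Add1,r2:4,r3:16
cycle 17: CDB Add1=84 // r0:100,r1:84,r2:4,r3:16

STATUS = VALUE 84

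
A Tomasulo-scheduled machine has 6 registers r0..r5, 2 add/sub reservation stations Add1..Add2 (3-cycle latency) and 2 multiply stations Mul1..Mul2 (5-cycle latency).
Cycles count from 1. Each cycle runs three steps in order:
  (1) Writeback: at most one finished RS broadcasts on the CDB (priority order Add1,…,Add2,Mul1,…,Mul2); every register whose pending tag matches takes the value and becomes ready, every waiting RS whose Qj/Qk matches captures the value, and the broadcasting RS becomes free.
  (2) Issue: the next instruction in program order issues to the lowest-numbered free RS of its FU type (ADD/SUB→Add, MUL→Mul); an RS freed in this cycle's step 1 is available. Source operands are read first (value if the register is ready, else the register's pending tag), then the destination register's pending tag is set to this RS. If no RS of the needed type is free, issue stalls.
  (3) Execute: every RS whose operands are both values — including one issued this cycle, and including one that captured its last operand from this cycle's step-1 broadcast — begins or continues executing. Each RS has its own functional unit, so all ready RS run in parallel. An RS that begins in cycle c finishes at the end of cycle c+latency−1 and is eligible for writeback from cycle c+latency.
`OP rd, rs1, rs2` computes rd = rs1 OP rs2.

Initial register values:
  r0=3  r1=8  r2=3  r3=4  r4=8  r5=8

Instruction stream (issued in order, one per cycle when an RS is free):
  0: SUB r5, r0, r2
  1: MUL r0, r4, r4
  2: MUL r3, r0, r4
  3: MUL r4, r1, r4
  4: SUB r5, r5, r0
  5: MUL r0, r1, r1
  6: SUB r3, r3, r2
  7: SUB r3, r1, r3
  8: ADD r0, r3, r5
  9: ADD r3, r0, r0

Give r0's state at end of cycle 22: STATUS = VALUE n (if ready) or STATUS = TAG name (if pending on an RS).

STATUS = VALUE -565

  c1: issue SUB r5<-Add1  regs: r0:3,r1:8,r2:3,r3:4,r4:8,r5:Add1
  c2: issue MUL r0<-Mul1  regs: r0:Mul1,r1:8,r2:3,r3:4,r4:8,r5:Add1
  c3: issue MUL r3<-Mul2  regs: r0:Mul1,r1:8,r2:3,r3:Mul2,r4:8,r5:Add1
  c4: CDB Add1=0; stall  regs: r0:Mul1,r1:8,r2:3,r3:Mul2,r4:8,r5:0
  c5: stall  regs: r0:Mul1,r1:8,r2:3,r3:Mul2,r4:8,r5:0
  c6: stall  regs: r0:Mul1,r1:8,r2:3,r3:Mul2,r4:8,r5:0
  c7: CDB Mul1=64; issue MUL r4<-Mul1  regs: r0:64,r1:8,r2:3,r3:Mul2,r4:Mul1,r5:0
  c8: issue SUB r5<-Add1  regs: r0:64,r1:8,r2:3,r3:Mul2,r4:Mul1,r5:Add1
  c9: stall  regs: r0:64,r1:8,r2:3,r3:Mul2,r4:Mul1,r5:Add1
  c10: stall  regs: r0:64,r1:8,r2:3,r3:Mul2,r4:Mul1,r5:Add1
  c11: CDB Add1=-64; stall  regs: r0:64,r1:8,r2:3,r3:Mul2,r4:Mul1,r5:-64
  c12: CDB Mul1=64; issue MUL r0<-Mul1  regs: r0:Mul1,r1:8,r2:3,r3:Mul2,r4:64,r5:-64
  c13: CDB Mul2=512; issue SUB r3<-Add1  regs: r0:Mul1,r1:8,r2:3,r3:Add1,r4:64,r5:-64
  c14: issue SUB r3<-Add2  regs: r0:Mul1,r1:8,r2:3,r3:Add2,r4:64,r5:-64
  c15: stall  regs: r0:Mul1,r1:8,r2:3,r3:Add2,r4:64,r5:-64
  c16: CDB Add1=509; issue ADD r0<-Add1  regs: r0:Add1,r1:8,r2:3,r3:Add2,r4:64,r5:-64
  c17: CDB Mul1=64; stall  regs: r0:Add1,r1:8,r2:3,r3:Add2,r4:64,r5:-64
  c18: stall  regs: r0:Add1,r1:8,r2:3,r3:Add2,r4:64,r5:-64
  c19: CDB Add2=-501; issue ADD r3<-Add2  regs: r0:Add1,r1:8,r2:3,r3:Add2,r4:64,r5:-64
  c20: -  regs: r0:Add1,r1:8,r2:3,r3:Add2,r4:64,r5:-64
  c21: -  regs: r0:Add1,r1:8,r2:3,r3:Add2,r4:64,r5:-64
  c22: CDB Add1=-565  regs: r0:-565,r1:8,r2:3,r3:Add2,r4:64,r5:-64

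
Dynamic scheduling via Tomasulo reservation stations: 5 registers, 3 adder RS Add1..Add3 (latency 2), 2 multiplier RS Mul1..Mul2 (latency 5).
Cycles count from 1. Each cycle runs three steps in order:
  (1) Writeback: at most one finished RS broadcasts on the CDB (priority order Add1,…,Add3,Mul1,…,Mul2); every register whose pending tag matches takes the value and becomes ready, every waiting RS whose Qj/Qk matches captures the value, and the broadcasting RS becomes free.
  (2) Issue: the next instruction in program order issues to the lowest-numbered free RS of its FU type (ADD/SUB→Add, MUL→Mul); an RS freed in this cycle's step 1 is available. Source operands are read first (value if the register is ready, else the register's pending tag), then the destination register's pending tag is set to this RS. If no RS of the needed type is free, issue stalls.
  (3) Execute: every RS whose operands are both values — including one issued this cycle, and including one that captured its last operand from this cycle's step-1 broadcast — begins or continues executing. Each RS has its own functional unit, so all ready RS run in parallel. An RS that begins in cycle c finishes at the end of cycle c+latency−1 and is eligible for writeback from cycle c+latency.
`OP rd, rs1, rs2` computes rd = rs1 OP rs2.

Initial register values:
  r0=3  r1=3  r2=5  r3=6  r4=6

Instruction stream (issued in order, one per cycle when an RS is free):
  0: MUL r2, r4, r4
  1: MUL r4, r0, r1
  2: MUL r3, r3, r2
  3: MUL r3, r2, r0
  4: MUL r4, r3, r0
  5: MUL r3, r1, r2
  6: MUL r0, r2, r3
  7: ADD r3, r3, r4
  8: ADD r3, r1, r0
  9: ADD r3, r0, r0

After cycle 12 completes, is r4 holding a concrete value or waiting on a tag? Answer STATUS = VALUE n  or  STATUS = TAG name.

cycle 1: issue MUL r2<-Mul1 // r0:3,r1:3,r2:Mul1,r3:6,r4:6
cycle 2: issue MUL r4<-Mul2 // r0:3,r1:3,r2:Mul1,r3:6,r4:Mul2
cycle 3: stall // r0:3,r1:3,r2:Mul1,r3:6,r4:Mul2
cycle 4: stall // r0:3,r1:3,r2:Mul1,r3:6,r4:Mul2
cycle 5: stall // r0:3,r1:3,r2:Mul1,r3:6,r4:Mul2
cycle 6: CDB Mul1=36; issue MUL r3<-Mul1 // r0:3,r1:3,r2:36,r3:Mul1,r4:Mul2
cycle 7: CDB Mul2=9; issue MUL r3<-Mul2 // r0:3,r1:3,r2:36,r3:Mul2,r4:9
cycle 8: stall // r0:3,r1:3,r2:36,r3:Mul2,r4:9
cycle 9: stall // r0:3,r1:3,r2:36,r3:Mul2,r4:9
cycle 10: stall // r0:3,r1:3,r2:36,r3:Mul2,r4:9
cycle 11: CDB Mul1=216; issue MUL r4<-Mul1 // r0:3,r1:3,r2:36,r3:Mul2,r4:Mul1
cycle 12: CDB Mul2=108; issue MUL r3<-Mul2 // r0:3,r1:3,r2:36,r3:Mul2,r4:Mul1

STATUS = TAG Mul1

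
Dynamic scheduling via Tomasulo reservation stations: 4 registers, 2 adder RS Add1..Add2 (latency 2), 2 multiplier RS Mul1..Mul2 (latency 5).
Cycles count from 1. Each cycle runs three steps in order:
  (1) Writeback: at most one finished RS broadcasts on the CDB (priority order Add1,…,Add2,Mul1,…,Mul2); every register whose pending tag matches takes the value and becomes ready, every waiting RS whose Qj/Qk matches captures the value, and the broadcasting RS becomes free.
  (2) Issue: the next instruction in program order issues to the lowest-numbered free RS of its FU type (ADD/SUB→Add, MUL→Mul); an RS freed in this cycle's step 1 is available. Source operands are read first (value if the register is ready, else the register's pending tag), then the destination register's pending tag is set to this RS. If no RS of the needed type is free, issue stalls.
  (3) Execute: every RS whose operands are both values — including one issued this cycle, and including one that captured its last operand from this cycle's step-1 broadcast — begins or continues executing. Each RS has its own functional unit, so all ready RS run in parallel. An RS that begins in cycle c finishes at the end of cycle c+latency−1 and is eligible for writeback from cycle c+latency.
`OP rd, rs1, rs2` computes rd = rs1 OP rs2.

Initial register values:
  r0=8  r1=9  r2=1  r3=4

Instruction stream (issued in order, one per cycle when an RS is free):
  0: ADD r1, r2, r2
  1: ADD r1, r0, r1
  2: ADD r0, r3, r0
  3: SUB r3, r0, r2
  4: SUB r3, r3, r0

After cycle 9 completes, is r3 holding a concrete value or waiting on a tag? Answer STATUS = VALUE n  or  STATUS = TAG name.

STATUS = VALUE -1

  c1: issue ADD r1<-Add1  regs: r0:8,r1:Add1,r2:1,r3:4
  c2: issue ADD r1<-Add2  regs: r0:8,r1:Add2,r2:1,r3:4
  c3: CDB Add1=2; issue ADD r0<-Add1  regs: r0:Add1,r1:Add2,r2:1,r3:4
  c4: stall  regs: r0:Add1,r1:Add2,r2:1,r3:4
  c5: CDB Add1=12; issue SUB r3<-Add1  regs: r0:12,r1:Add2,r2:1,r3:Add1
  c6: CDB Add2=10; issue SUB r3<-Add2  regs: r0:12,r1:10,r2:1,r3:Add2
  c7: CDB Add1=11  regs: r0:12,r1:10,r2:1,r3:Add2
  c8: -  regs: r0:12,r1:10,r2:1,r3:Add2
  c9: CDB Add2=-1  regs: r0:12,r1:10,r2:1,r3:-1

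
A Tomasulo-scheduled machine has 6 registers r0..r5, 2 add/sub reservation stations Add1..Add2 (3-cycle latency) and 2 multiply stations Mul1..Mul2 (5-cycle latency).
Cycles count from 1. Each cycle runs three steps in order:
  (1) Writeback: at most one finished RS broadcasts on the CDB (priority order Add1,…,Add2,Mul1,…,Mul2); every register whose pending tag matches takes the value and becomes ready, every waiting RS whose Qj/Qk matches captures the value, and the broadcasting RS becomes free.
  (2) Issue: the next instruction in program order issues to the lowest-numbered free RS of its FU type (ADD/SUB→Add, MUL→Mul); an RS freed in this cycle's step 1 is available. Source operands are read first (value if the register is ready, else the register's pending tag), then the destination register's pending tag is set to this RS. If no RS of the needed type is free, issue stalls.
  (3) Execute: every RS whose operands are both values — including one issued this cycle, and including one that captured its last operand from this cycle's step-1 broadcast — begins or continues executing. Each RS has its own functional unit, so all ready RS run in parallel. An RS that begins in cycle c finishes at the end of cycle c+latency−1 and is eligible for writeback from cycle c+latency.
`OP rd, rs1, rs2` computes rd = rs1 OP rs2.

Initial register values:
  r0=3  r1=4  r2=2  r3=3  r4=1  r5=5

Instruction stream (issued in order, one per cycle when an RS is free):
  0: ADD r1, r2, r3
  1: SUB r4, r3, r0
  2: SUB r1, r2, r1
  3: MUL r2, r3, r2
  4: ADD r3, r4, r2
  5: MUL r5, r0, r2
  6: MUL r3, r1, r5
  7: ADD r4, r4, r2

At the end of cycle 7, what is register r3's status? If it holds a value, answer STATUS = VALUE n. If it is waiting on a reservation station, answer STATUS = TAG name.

  c1: issue ADD r1<-Add1  regs: r0:3,r1:Add1,r2:2,r3:3,r4:1,r5:5
  c2: issue SUB r4<-Add2  regs: r0:3,r1:Add1,r2:2,r3:3,r4:Add2,r5:5
  c3: stall  regs: r0:3,r1:Add1,r2:2,r3:3,r4:Add2,r5:5
  c4: CDB Add1=5; issue SUB r1<-Add1  regs: r0:3,r1:Add1,r2:2,r3:3,r4:Add2,r5:5
  c5: CDB Add2=0; issue MUL r2<-Mul1  regs: r0:3,r1:Add1,r2:Mul1,r3:3,r4:0,r5:5
  c6: issue ADD r3<-Add2  regs: r0:3,r1:Add1,r2:Mul1,r3:Add2,r4:0,r5:5
  c7: CDB Add1=-3; issue MUL r5<-Mul2  regs: r0:3,r1:-3,r2:Mul1,r3:Add2,r4:0,r5:Mul2

STATUS = TAG Add2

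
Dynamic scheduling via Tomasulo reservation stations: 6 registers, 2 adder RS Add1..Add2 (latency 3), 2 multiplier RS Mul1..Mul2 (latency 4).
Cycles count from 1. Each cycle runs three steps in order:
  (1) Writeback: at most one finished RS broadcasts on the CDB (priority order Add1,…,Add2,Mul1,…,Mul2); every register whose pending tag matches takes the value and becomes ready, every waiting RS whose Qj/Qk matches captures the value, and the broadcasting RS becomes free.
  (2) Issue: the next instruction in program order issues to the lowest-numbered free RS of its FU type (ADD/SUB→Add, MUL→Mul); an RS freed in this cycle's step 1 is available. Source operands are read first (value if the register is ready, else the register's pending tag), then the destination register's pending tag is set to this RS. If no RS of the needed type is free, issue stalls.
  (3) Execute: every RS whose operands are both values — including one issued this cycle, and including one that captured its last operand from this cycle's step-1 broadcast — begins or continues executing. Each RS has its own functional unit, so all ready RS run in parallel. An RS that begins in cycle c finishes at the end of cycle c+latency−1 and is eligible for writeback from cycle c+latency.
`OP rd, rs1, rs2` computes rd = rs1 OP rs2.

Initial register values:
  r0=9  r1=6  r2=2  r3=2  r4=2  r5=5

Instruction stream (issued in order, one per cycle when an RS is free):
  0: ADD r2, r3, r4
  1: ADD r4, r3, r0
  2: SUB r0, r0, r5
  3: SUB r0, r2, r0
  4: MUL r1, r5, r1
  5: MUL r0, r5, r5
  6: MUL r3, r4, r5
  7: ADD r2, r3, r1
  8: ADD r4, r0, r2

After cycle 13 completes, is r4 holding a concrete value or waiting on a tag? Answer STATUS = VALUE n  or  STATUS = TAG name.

STATUS = TAG Add2

cycle 1: issue ADD r2<-Add1 // r0:9,r1:6,r2:Add1,r3:2,r4:2,r5:5
cycle 2: issue ADD r4<-Add2 // r0:9,r1:6,r2:Add1,r3:2,r4:Add2,r5:5
cycle 3: stall // r0:9,r1:6,r2:Add1,r3:2,r4:Add2,r5:5
cycle 4: CDB Add1=4; issue SUB r0<-Add1 // r0:Add1,r1:6,r2:4,r3:2,r4:Add2,r5:5
cycle 5: CDB Add2=11; issue SUB r0<-Add2 // r0:Add2,r1:6,r2:4,r3:2,r4:11,r5:5
cycle 6: issue MUL r1<-Mul1 // r0:Add2,r1:Mul1,r2:4,r3:2,r4:11,r5:5
cycle 7: CDB Add1=4; issue MUL r0<-Mul2 // r0:Mul2,r1:Mul1,r2:4,r3:2,r4:11,r5:5
cycle 8: stall // r0:Mul2,r1:Mul1,r2:4,r3:2,r4:11,r5:5
cycle 9: stall // r0:Mul2,r1:Mul1,r2:4,r3:2,r4:11,r5:5
cycle 10: CDB Add2=0; stall // r0:Mul2,r1:Mul1,r2:4,r3:2,r4:11,r5:5
cycle 11: CDB Mul1=30; issue MUL r3<-Mul1 // r0:Mul2,r1:30,r2:4,r3:Mul1,r4:11,r5:5
cycle 12: CDB Mul2=25; issue ADD r2<-Add1 // r0:25,r1:30,r2:Add1,r3:Mul1,r4:11,r5:5
cycle 13: issue ADD r4<-Add2 // r0:25,r1:30,r2:Add1,r3:Mul1,r4:Add2,r5:5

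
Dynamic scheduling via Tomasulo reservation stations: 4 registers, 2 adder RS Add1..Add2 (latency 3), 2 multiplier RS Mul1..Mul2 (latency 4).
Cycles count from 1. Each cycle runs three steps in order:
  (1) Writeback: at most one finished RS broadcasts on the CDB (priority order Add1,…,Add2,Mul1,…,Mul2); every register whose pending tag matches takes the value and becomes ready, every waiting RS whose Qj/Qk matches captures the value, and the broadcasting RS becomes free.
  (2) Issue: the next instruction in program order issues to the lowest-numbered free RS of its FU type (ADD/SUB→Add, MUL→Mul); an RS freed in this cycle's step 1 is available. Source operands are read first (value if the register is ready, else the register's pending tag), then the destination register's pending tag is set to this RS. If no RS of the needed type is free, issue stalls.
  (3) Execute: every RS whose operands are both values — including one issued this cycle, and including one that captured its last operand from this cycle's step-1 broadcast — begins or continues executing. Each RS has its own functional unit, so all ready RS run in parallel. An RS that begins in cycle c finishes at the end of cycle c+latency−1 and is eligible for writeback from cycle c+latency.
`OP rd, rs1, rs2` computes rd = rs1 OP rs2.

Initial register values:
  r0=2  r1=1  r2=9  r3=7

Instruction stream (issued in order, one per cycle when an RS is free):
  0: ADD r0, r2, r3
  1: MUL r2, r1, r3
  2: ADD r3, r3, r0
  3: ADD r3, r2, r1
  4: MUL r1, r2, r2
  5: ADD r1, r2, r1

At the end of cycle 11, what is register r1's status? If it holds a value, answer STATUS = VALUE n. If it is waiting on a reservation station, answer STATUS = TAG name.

cycle 1: issue ADD r0<-Add1 // r0:Add1,r1:1,r2:9,r3:7
cycle 2: issue MUL r2<-Mul1 // r0:Add1,r1:1,r2:Mul1,r3:7
cycle 3: issue ADD r3<-Add2 // r0:Add1,r1:1,r2:Mul1,r3:Add2
cycle 4: CDB Add1=16; issue ADD r3<-Add1 // r0:16,r1:1,r2:Mul1,r3:Add1
cycle 5: issue MUL r1<-Mul2 // r0:16,r1:Mul2,r2:Mul1,r3:Add1
cycle 6: CDB Mul1=7; stall // r0:16,r1:Mul2,r2:7,r3:Add1
cycle 7: CDB Add2=23; issue ADD r1<-Add2 // r0:16,r1:Add2,r2:7,r3:Add1
cycle 8: - // r0:16,r1:Add2,r2:7,r3:Add1
cycle 9: CDB Add1=8 // r0:16,r1:Add2,r2:7,r3:8
cycle 10: CDB Mul2=49 // r0:16,r1:Add2,r2:7,r3:8
cycle 11: - // r0:16,r1:Add2,r2:7,r3:8

STATUS = TAG Add2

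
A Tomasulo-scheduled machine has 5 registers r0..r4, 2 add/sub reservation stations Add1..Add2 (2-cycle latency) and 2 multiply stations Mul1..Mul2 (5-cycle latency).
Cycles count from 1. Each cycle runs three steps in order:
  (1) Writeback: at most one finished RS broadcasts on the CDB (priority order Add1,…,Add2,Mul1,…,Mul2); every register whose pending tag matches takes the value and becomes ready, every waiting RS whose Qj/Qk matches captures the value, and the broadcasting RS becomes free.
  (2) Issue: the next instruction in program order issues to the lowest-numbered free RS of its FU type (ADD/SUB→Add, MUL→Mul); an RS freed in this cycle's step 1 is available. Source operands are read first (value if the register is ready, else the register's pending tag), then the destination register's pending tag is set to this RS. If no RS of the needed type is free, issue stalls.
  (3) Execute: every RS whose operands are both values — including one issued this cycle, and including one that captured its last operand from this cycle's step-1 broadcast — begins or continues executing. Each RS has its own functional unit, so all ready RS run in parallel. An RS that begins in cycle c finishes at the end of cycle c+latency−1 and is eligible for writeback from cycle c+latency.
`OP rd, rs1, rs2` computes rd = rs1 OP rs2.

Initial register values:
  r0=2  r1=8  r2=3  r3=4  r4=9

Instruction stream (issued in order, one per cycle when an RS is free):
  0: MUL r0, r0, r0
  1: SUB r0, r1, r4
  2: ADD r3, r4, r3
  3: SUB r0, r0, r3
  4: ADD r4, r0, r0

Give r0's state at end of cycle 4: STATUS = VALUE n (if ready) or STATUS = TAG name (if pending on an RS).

STATUS = TAG Add1

  c1: issue MUL r0<-Mul1  regs: r0:Mul1,r1:8,r2:3,r3:4,r4:9
  c2: issue SUB r0<-Add1  regs: r0:Add1,r1:8,r2:3,r3:4,r4:9
  c3: issue ADD r3<-Add2  regs: r0:Add1,r1:8,r2:3,r3:Add2,r4:9
  c4: CDB Add1=-1; issue SUB r0<-Add1  regs: r0:Add1,r1:8,r2:3,r3:Add2,r4:9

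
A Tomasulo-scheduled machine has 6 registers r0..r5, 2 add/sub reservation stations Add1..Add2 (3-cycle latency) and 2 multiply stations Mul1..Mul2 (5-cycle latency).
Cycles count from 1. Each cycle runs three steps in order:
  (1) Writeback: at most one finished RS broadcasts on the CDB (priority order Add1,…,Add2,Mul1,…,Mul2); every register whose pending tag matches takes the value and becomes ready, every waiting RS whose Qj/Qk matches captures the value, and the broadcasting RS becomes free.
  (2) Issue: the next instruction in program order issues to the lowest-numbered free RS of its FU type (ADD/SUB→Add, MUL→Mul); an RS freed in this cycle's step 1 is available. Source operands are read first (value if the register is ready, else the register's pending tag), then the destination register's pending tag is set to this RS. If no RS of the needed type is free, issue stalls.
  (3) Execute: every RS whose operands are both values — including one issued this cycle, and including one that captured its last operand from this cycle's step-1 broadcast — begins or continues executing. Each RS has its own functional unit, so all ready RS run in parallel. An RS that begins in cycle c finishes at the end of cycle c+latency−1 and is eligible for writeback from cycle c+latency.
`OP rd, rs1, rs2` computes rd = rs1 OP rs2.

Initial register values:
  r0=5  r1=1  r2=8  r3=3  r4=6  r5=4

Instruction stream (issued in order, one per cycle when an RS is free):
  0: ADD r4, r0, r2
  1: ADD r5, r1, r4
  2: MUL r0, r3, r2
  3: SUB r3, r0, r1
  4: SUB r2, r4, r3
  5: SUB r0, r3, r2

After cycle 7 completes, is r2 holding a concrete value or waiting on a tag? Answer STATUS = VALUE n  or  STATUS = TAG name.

STATUS = TAG Add2

cycle 1: issue ADD r4<-Add1 // r0:5,r1:1,r2:8,r3:3,r4:Add1,r5:4
cycle 2: issue ADD r5<-Add2 // r0:5,r1:1,r2:8,r3:3,r4:Add1,r5:Add2
cycle 3: issue MUL r0<-Mul1 // r0:Mul1,r1:1,r2:8,r3:3,r4:Add1,r5:Add2
cycle 4: CDB Add1=13; issue SUB r3<-Add1 // r0:Mul1,r1:1,r2:8,r3:Add1,r4:13,r5:Add2
cycle 5: stall // r0:Mul1,r1:1,r2:8,r3:Add1,r4:13,r5:Add2
cycle 6: stall // r0:Mul1,r1:1,r2:8,r3:Add1,r4:13,r5:Add2
cycle 7: CDB Add2=14; issue SUB r2<-Add2 // r0:Mul1,r1:1,r2:Add2,r3:Add1,r4:13,r5:14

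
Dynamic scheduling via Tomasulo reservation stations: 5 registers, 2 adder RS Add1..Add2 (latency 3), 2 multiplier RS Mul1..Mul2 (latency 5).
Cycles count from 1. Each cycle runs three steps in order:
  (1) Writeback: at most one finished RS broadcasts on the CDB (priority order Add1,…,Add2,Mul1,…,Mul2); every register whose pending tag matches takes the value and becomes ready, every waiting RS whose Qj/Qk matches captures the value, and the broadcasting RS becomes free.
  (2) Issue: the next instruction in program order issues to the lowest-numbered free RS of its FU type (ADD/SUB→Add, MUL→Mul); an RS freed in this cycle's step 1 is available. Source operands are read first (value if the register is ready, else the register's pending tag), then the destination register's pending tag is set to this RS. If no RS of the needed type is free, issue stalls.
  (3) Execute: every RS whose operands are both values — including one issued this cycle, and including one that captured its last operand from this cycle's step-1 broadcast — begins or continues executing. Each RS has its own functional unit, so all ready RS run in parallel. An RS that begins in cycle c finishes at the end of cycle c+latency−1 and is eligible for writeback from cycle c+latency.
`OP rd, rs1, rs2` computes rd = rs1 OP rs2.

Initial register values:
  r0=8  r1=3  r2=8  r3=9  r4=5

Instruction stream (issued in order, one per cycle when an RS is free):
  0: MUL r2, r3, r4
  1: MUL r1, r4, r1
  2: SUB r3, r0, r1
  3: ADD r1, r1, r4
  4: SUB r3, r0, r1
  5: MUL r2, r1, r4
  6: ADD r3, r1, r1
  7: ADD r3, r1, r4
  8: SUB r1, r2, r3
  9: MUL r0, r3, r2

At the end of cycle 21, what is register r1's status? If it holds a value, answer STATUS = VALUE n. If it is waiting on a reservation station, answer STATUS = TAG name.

  c1: issue MUL r2<-Mul1  regs: r0:8,r1:3,r2:Mul1,r3:9,r4:5
  c2: issue MUL r1<-Mul2  regs: r0:8,r1:Mul2,r2:Mul1,r3:9,r4:5
  c3: issue SUB r3<-Add1  regs: r0:8,r1:Mul2,r2:Mul1,r3:Add1,r4:5
  c4: issue ADD r1<-Add2  regs: r0:8,r1:Add2,r2:Mul1,r3:Add1,r4:5
  c5: stall  regs: r0:8,r1:Add2,r2:Mul1,r3:Add1,r4:5
  c6: CDB Mul1=45; stall  regs: r0:8,r1:Add2,r2:45,r3:Add1,r4:5
  c7: CDB Mul2=15; stall  regs: r0:8,r1:Add2,r2:45,r3:Add1,r4:5
  c8: stall  regs: r0:8,r1:Add2,r2:45,r3:Add1,r4:5
  c9: stall  regs: r0:8,r1:Add2,r2:45,r3:Add1,r4:5
  c10: CDB Add1=-7; issue SUB r3<-Add1  regs: r0:8,r1:Add2,r2:45,r3:Add1,r4:5
  c11: CDB Add2=20; issue MUL r2<-Mul1  regs: r0:8,r1:20,r2:Mul1,r3:Add1,r4:5
  c12: issue ADD r3<-Add2  regs: r0:8,r1:20,r2:Mul1,r3:Add2,r4:5
  c13: stall  regs: r0:8,r1:20,r2:Mul1,r3:Add2,r4:5
  c14: CDB Add1=-12; issue ADD r3<-Add1  regs: r0:8,r1:20,r2:Mul1,r3:Add1,r4:5
  c15: CDB Add2=40; issue SUB r1<-Add2  regs: r0:8,r1:Add2,r2:Mul1,r3:Add1,r4:5
  c16: CDB Mul1=100; issue MUL r0<-Mul1  regs: r0:Mul1,r1:Add2,r2:100,r3:Add1,r4:5
  c17: CDB Add1=25  regs: r0:Mul1,r1:Add2,r2:100,r3:25,r4:5
  c18: -  regs: r0:Mul1,r1:Add2,r2:100,r3:25,r4:5
  c19: -  regs: r0:Mul1,r1:Add2,r2:100,r3:25,r4:5
  c20: CDB Add2=75  regs: r0:Mul1,r1:75,r2:100,r3:25,r4:5
  c21: -  regs: r0:Mul1,r1:75,r2:100,r3:25,r4:5

STATUS = VALUE 75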